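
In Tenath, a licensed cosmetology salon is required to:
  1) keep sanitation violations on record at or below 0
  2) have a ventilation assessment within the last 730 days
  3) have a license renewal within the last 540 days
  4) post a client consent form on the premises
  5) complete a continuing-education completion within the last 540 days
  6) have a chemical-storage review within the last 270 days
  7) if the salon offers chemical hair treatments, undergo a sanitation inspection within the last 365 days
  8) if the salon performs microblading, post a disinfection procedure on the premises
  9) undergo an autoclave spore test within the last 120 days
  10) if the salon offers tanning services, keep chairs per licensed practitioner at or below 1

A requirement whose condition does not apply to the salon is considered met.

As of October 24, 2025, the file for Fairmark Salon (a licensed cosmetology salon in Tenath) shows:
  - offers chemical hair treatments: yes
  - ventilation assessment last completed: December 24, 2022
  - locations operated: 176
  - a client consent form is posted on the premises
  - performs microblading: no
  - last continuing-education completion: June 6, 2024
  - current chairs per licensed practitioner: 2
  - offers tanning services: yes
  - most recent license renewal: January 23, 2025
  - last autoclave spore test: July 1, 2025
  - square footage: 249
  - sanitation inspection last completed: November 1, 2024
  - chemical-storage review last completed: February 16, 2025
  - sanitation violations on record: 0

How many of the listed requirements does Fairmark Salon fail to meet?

1. sanitation violations on record 0 ≤ 0 → met
2. ventilation assessment 1035 days ago vs limit 730 → not met
3. license renewal 274 days ago vs limit 540 → met
4. client consent form present → met
5. continuing-education completion 505 days ago vs limit 540 → met
6. chemical-storage review 250 days ago vs limit 270 → met
7. condition 'offers chemical hair treatments' holds; sanitation inspection 357 days ago vs limit 365 → met
8. condition 'performs microblading' does not hold → requirement n/a → met
9. autoclave spore test 115 days ago vs limit 120 → met
10. condition 'offers tanning services' holds; chairs per licensed practitioner 2 > 1 → not met
Not met: 2 of 10

2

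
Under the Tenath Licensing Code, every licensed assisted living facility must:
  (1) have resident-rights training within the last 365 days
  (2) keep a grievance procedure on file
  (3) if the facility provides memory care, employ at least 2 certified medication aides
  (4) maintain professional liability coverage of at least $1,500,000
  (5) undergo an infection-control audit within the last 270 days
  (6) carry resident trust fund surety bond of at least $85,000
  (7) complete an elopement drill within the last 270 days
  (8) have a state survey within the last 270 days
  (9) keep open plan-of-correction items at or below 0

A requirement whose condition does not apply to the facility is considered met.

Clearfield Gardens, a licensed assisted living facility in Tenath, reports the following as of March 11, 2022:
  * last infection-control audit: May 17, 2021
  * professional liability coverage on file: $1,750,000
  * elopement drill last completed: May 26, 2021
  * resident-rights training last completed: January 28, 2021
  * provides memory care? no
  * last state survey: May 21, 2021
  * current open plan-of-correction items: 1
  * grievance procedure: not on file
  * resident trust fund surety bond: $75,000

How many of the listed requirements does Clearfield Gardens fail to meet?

1. resident-rights training 407 days ago vs limit 365 → not met
2. grievance procedure absent → not met
3. condition 'provides memory care' does not hold → requirement n/a → met
4. professional liability coverage $1,750,000 ≥ $1,500,000 → met
5. infection-control audit 298 days ago vs limit 270 → not met
6. resident trust fund surety bond $75,000 < $85,000 → not met
7. elopement drill 289 days ago vs limit 270 → not met
8. state survey 294 days ago vs limit 270 → not met
9. open plan-of-correction items 1 > 0 → not met
Not met: 7 of 9

7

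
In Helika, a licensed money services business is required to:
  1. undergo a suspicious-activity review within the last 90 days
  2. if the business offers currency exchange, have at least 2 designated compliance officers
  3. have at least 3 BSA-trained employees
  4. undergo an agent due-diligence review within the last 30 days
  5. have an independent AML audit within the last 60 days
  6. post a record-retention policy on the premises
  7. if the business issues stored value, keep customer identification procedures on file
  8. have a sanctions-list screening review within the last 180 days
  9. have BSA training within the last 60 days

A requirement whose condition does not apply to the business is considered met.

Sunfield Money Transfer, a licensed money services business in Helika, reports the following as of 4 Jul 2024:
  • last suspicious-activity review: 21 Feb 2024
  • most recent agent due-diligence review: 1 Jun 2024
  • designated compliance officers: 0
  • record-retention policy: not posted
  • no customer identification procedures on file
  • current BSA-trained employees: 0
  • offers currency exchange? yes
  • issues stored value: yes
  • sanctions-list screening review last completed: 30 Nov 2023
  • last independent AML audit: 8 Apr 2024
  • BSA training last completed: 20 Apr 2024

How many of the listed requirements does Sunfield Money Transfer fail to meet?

1. suspicious-activity review 134 days ago vs limit 90 → not met
2. condition 'offers currency exchange' holds; designated compliance officers 0 < 2 → not met
3. BSA-trained employees 0 < 3 → not met
4. agent due-diligence review 33 days ago vs limit 30 → not met
5. independent AML audit 87 days ago vs limit 60 → not met
6. record-retention policy absent → not met
7. condition 'issues stored value' holds; customer identification procedures absent → not met
8. sanctions-list screening review 217 days ago vs limit 180 → not met
9. BSA training 75 days ago vs limit 60 → not met
Not met: 9 of 9

9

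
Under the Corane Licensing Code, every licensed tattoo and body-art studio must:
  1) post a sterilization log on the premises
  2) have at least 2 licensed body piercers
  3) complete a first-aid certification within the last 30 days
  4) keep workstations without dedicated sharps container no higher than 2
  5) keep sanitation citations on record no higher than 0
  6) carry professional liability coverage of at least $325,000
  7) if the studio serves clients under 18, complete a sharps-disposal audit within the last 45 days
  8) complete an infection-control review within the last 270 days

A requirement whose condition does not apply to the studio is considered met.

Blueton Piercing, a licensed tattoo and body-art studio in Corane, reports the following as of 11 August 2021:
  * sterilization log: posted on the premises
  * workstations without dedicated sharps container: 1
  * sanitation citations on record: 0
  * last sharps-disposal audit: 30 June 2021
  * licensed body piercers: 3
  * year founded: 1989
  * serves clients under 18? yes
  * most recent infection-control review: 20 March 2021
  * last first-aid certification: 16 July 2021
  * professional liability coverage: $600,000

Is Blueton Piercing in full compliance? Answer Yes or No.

1. sterilization log present → met
2. licensed body piercers 3 ≥ 2 → met
3. first-aid certification 26 days ago vs limit 30 → met
4. workstations without dedicated sharps container 1 ≤ 2 → met
5. sanitation citations on record 0 ≤ 0 → met
6. professional liability coverage $600,000 ≥ $325,000 → met
7. condition 'serves clients under 18' holds; sharps-disposal audit 42 days ago vs limit 45 → met
8. infection-control review 144 days ago vs limit 270 → met
All met.

Yes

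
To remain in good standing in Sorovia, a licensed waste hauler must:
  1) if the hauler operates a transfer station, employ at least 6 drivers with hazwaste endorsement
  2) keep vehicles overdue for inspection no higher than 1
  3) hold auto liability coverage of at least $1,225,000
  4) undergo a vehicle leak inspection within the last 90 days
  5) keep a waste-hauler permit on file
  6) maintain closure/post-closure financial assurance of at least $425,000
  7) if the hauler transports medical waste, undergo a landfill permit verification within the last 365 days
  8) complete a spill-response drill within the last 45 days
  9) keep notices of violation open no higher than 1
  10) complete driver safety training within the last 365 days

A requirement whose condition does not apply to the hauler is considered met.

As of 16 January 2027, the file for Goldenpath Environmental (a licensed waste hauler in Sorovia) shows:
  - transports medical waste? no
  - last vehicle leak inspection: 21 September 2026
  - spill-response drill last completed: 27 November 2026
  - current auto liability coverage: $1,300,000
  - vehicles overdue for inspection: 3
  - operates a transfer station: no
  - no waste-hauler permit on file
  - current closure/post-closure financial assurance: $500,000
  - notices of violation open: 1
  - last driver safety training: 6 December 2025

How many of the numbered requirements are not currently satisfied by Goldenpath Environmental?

1. condition 'operates a transfer station' does not hold → requirement n/a → met
2. vehicles overdue for inspection 3 > 1 → not met
3. auto liability coverage $1,300,000 ≥ $1,225,000 → met
4. vehicle leak inspection 117 days ago vs limit 90 → not met
5. waste-hauler permit absent → not met
6. closure/post-closure financial assurance $500,000 ≥ $425,000 → met
7. condition 'transports medical waste' does not hold → requirement n/a → met
8. spill-response drill 50 days ago vs limit 45 → not met
9. notices of violation open 1 ≤ 1 → met
10. driver safety training 406 days ago vs limit 365 → not met
Not met: 5 of 10

5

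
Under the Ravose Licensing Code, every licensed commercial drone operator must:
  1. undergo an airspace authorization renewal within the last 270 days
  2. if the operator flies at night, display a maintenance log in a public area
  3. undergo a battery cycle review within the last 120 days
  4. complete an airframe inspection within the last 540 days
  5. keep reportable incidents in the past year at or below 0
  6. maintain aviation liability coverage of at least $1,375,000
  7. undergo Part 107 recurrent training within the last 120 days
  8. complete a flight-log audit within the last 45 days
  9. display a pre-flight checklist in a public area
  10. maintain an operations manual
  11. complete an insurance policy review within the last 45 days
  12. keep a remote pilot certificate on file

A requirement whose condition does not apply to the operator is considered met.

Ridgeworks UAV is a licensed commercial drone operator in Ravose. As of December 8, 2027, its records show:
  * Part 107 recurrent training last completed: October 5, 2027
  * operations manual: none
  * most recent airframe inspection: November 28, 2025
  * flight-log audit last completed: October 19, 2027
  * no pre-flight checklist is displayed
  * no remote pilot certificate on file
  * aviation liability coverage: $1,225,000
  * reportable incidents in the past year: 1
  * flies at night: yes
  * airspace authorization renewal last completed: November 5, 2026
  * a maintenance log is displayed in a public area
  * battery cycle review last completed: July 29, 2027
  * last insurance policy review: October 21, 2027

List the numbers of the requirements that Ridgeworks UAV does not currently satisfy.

1, 3, 4, 5, 6, 8, 9, 10, 11, 12

1. airspace authorization renewal 398 days ago vs limit 270 → not met
2. condition 'flies at night' holds; maintenance log present → met
3. battery cycle review 132 days ago vs limit 120 → not met
4. airframe inspection 740 days ago vs limit 540 → not met
5. reportable incidents in the past year 1 > 0 → not met
6. aviation liability coverage $1,225,000 < $1,375,000 → not met
7. Part 107 recurrent training 64 days ago vs limit 120 → met
8. flight-log audit 50 days ago vs limit 45 → not met
9. pre-flight checklist absent → not met
10. operations manual absent → not met
11. insurance policy review 48 days ago vs limit 45 → not met
12. remote pilot certificate absent → not met
Not met: 1, 3, 4, 5, 6, 8, 9, 10, 11, 12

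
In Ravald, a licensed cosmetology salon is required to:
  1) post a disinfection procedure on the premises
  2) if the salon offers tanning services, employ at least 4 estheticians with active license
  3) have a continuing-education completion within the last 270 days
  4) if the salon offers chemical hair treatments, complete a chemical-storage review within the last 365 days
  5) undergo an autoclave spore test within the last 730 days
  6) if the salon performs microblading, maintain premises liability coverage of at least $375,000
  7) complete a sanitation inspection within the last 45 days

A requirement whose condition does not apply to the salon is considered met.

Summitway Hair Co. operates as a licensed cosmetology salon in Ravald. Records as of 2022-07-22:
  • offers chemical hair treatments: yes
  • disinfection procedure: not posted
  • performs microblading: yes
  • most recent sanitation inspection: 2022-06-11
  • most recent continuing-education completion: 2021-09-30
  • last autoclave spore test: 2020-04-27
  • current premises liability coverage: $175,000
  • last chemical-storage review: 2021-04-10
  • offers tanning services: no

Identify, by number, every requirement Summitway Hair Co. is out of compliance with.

1. disinfection procedure absent → not met
2. condition 'offers tanning services' does not hold → requirement n/a → met
3. continuing-education completion 295 days ago vs limit 270 → not met
4. condition 'offers chemical hair treatments' holds; chemical-storage review 468 days ago vs limit 365 → not met
5. autoclave spore test 816 days ago vs limit 730 → not met
6. condition 'performs microblading' holds; premises liability coverage $175,000 < $375,000 → not met
7. sanitation inspection 41 days ago vs limit 45 → met
Not met: 1, 3, 4, 5, 6

1, 3, 4, 5, 6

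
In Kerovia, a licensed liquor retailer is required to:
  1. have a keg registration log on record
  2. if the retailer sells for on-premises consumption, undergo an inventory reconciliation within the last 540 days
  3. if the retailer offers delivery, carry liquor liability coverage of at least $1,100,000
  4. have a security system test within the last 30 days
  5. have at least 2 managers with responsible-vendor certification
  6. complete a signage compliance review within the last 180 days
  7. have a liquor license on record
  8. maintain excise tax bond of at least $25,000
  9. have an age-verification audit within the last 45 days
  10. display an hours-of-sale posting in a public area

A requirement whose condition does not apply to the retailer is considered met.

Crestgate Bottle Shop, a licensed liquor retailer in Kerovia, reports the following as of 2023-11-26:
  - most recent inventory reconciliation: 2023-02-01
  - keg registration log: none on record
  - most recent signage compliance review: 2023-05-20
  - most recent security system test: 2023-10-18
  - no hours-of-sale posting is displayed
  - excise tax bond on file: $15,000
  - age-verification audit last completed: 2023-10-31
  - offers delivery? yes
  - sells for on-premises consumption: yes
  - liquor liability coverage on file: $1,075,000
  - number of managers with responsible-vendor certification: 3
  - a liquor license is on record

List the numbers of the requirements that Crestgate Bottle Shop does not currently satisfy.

1, 3, 4, 6, 8, 10

1. keg registration log absent → not met
2. condition 'sells for on-premises consumption' holds; inventory reconciliation 298 days ago vs limit 540 → met
3. condition 'offers delivery' holds; liquor liability coverage $1,075,000 < $1,100,000 → not met
4. security system test 39 days ago vs limit 30 → not met
5. managers with responsible-vendor certification 3 ≥ 2 → met
6. signage compliance review 190 days ago vs limit 180 → not met
7. liquor license present → met
8. excise tax bond $15,000 < $25,000 → not met
9. age-verification audit 26 days ago vs limit 45 → met
10. hours-of-sale posting absent → not met
Not met: 1, 3, 4, 6, 8, 10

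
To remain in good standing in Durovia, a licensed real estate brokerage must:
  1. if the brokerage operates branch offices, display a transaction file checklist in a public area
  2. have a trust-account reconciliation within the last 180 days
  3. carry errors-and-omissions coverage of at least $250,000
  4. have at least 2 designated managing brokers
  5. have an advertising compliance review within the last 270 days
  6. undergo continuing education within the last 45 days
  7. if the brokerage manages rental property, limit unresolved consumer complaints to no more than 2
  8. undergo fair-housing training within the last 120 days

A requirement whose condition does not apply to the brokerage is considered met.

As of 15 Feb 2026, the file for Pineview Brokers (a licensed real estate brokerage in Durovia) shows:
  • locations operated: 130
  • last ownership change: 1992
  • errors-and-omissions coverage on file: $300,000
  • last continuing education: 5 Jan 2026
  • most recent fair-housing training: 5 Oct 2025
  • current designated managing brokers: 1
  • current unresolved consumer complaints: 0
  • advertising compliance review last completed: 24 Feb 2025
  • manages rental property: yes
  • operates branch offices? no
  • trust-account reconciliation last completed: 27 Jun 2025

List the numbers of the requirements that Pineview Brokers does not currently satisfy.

1. condition 'operates branch offices' does not hold → requirement n/a → met
2. trust-account reconciliation 233 days ago vs limit 180 → not met
3. errors-and-omissions coverage $300,000 ≥ $250,000 → met
4. designated managing brokers 1 < 2 → not met
5. advertising compliance review 356 days ago vs limit 270 → not met
6. continuing education 41 days ago vs limit 45 → met
7. condition 'manages rental property' holds; unresolved consumer complaints 0 ≤ 2 → met
8. fair-housing training 133 days ago vs limit 120 → not met
Not met: 2, 4, 5, 8

2, 4, 5, 8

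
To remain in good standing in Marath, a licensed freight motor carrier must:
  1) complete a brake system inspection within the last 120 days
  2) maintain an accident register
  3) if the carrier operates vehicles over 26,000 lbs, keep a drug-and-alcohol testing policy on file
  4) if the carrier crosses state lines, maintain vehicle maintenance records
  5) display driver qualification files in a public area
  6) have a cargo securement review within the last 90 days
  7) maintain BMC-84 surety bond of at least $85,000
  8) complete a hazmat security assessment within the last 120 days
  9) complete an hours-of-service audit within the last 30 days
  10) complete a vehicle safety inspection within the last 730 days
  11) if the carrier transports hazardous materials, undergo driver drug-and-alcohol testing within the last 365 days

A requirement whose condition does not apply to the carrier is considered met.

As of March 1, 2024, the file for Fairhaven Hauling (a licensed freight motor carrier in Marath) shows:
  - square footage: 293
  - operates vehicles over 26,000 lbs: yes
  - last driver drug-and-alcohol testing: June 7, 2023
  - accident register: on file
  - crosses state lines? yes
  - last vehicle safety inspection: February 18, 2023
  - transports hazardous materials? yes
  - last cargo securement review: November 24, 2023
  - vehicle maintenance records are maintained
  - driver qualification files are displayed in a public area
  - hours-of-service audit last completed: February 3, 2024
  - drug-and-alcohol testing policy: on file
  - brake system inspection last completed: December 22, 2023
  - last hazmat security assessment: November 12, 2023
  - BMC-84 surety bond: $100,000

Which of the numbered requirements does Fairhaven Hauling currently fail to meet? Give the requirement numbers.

1. brake system inspection 70 days ago vs limit 120 → met
2. accident register present → met
3. condition 'operates vehicles over 26,000 lbs' holds; drug-and-alcohol testing policy present → met
4. condition 'crosses state lines' holds; vehicle maintenance records present → met
5. driver qualification files present → met
6. cargo securement review 98 days ago vs limit 90 → not met
7. BMC-84 surety bond $100,000 ≥ $85,000 → met
8. hazmat security assessment 110 days ago vs limit 120 → met
9. hours-of-service audit 27 days ago vs limit 30 → met
10. vehicle safety inspection 377 days ago vs limit 730 → met
11. condition 'transports hazardous materials' holds; driver drug-and-alcohol testing 268 days ago vs limit 365 → met
Not met: 6

6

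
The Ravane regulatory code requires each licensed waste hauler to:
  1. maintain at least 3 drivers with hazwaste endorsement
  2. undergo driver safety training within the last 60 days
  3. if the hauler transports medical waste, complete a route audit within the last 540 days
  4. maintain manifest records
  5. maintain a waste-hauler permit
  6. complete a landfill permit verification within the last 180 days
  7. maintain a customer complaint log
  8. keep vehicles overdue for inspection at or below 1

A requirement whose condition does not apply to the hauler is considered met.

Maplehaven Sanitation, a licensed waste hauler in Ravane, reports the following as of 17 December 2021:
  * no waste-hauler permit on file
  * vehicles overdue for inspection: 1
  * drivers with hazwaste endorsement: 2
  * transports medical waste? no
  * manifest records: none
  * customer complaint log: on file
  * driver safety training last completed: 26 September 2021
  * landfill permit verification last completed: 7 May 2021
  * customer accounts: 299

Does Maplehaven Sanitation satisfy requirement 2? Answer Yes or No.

2. driver safety training 82 days ago vs limit 60 → not met

No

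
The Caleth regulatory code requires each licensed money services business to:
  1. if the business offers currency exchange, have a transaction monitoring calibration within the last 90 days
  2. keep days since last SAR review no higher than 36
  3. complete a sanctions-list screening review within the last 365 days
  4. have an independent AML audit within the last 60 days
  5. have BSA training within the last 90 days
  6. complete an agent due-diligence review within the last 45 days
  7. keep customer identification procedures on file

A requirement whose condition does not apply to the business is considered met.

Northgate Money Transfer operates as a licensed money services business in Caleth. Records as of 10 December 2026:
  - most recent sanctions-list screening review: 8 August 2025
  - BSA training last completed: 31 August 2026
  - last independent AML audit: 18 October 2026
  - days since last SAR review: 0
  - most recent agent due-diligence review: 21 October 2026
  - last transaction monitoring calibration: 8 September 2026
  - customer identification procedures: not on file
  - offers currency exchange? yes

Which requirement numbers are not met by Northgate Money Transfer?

1, 3, 5, 6, 7

1. condition 'offers currency exchange' holds; transaction monitoring calibration 93 days ago vs limit 90 → not met
2. days since last SAR review 0 ≤ 36 → met
3. sanctions-list screening review 489 days ago vs limit 365 → not met
4. independent AML audit 53 days ago vs limit 60 → met
5. BSA training 101 days ago vs limit 90 → not met
6. agent due-diligence review 50 days ago vs limit 45 → not met
7. customer identification procedures absent → not met
Not met: 1, 3, 5, 6, 7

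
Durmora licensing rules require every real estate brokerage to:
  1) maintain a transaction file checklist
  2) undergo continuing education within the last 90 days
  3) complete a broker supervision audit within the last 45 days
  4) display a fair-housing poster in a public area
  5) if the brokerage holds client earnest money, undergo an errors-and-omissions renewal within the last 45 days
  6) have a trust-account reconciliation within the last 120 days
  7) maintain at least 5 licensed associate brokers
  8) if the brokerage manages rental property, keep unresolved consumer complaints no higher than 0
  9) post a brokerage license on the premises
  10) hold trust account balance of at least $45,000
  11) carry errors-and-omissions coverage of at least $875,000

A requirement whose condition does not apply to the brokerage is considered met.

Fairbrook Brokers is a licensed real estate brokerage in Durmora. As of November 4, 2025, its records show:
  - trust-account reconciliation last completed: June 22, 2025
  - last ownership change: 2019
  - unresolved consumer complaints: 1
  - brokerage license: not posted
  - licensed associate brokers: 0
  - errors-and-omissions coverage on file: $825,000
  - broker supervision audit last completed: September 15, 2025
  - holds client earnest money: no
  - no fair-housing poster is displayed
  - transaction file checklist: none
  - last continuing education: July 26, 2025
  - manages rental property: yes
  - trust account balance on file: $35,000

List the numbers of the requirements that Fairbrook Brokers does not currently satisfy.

1. transaction file checklist absent → not met
2. continuing education 101 days ago vs limit 90 → not met
3. broker supervision audit 50 days ago vs limit 45 → not met
4. fair-housing poster absent → not met
5. condition 'holds client earnest money' does not hold → requirement n/a → met
6. trust-account reconciliation 135 days ago vs limit 120 → not met
7. licensed associate brokers 0 < 5 → not met
8. condition 'manages rental property' holds; unresolved consumer complaints 1 > 0 → not met
9. brokerage license absent → not met
10. trust account balance $35,000 < $45,000 → not met
11. errors-and-omissions coverage $825,000 < $875,000 → not met
Not met: 1, 2, 3, 4, 6, 7, 8, 9, 10, 11

1, 2, 3, 4, 6, 7, 8, 9, 10, 11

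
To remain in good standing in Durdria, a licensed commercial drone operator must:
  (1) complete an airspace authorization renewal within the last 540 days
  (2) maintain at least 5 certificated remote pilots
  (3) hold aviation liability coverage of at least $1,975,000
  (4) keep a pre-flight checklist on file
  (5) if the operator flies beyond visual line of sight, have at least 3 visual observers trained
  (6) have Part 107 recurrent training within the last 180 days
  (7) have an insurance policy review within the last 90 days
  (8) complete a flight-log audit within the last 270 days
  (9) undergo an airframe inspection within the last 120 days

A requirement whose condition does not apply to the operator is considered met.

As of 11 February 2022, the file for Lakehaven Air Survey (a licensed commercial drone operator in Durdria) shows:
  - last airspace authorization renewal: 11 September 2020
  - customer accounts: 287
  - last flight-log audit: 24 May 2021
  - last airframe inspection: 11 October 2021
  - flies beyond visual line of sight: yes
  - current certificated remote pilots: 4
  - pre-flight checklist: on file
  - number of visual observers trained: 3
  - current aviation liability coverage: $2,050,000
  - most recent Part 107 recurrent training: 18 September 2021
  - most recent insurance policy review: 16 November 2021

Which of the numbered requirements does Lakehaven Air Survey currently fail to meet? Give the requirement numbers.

1. airspace authorization renewal 518 days ago vs limit 540 → met
2. certificated remote pilots 4 < 5 → not met
3. aviation liability coverage $2,050,000 ≥ $1,975,000 → met
4. pre-flight checklist present → met
5. condition 'flies beyond visual line of sight' holds; visual observers trained 3 ≥ 3 → met
6. Part 107 recurrent training 146 days ago vs limit 180 → met
7. insurance policy review 87 days ago vs limit 90 → met
8. flight-log audit 263 days ago vs limit 270 → met
9. airframe inspection 123 days ago vs limit 120 → not met
Not met: 2, 9

2, 9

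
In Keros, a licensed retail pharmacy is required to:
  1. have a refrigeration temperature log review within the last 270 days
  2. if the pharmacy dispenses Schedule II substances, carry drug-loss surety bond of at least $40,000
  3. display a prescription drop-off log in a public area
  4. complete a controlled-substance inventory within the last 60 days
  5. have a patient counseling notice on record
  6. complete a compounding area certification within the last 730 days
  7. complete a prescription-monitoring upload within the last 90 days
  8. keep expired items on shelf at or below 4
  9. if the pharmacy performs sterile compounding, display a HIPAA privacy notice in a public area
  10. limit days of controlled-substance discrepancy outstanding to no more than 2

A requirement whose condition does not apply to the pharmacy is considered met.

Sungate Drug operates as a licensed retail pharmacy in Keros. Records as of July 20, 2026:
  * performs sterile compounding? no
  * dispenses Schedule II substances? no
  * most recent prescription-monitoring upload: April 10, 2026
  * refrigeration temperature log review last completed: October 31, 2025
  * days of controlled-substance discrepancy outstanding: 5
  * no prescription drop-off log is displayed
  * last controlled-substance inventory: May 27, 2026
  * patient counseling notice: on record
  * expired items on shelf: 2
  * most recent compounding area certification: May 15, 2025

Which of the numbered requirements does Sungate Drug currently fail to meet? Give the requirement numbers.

3, 7, 10

1. refrigeration temperature log review 262 days ago vs limit 270 → met
2. condition 'dispenses Schedule II substances' does not hold → requirement n/a → met
3. prescription drop-off log absent → not met
4. controlled-substance inventory 54 days ago vs limit 60 → met
5. patient counseling notice present → met
6. compounding area certification 431 days ago vs limit 730 → met
7. prescription-monitoring upload 101 days ago vs limit 90 → not met
8. expired items on shelf 2 ≤ 4 → met
9. condition 'performs sterile compounding' does not hold → requirement n/a → met
10. days of controlled-substance discrepancy outstanding 5 > 2 → not met
Not met: 3, 7, 10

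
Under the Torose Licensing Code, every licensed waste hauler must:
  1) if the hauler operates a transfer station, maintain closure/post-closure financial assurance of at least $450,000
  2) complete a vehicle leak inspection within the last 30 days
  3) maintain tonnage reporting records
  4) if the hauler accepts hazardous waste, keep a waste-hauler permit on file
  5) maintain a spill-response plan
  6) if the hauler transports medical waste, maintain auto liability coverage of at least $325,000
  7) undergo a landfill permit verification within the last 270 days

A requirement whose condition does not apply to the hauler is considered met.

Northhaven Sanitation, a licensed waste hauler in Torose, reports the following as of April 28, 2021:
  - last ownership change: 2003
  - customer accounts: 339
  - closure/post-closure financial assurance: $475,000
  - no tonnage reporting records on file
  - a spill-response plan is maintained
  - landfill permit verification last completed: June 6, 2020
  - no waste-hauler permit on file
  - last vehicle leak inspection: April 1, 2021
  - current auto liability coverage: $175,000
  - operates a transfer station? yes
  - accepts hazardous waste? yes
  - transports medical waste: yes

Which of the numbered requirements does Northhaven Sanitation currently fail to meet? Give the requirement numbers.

3, 4, 6, 7

1. condition 'operates a transfer station' holds; closure/post-closure financial assurance $475,000 ≥ $450,000 → met
2. vehicle leak inspection 27 days ago vs limit 30 → met
3. tonnage reporting records absent → not met
4. condition 'accepts hazardous waste' holds; waste-hauler permit absent → not met
5. spill-response plan present → met
6. condition 'transports medical waste' holds; auto liability coverage $175,000 < $325,000 → not met
7. landfill permit verification 326 days ago vs limit 270 → not met
Not met: 3, 4, 6, 7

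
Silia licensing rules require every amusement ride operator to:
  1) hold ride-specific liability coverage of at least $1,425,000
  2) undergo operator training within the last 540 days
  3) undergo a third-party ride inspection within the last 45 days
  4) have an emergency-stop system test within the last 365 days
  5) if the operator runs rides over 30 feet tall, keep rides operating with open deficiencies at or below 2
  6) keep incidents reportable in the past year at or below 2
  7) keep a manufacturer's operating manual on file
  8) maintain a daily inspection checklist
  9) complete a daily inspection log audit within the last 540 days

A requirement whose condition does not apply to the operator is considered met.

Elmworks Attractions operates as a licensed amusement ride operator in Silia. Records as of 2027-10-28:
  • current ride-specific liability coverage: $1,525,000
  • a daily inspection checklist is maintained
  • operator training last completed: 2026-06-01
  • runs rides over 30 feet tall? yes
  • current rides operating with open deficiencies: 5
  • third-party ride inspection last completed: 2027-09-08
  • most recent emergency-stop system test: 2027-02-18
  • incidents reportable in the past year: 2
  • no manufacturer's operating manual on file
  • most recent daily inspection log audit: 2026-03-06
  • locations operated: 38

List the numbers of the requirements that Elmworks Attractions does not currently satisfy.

1. ride-specific liability coverage $1,525,000 ≥ $1,425,000 → met
2. operator training 514 days ago vs limit 540 → met
3. third-party ride inspection 50 days ago vs limit 45 → not met
4. emergency-stop system test 252 days ago vs limit 365 → met
5. condition 'runs rides over 30 feet tall' holds; rides operating with open deficiencies 5 > 2 → not met
6. incidents reportable in the past year 2 ≤ 2 → met
7. manufacturer's operating manual absent → not met
8. daily inspection checklist present → met
9. daily inspection log audit 601 days ago vs limit 540 → not met
Not met: 3, 5, 7, 9

3, 5, 7, 9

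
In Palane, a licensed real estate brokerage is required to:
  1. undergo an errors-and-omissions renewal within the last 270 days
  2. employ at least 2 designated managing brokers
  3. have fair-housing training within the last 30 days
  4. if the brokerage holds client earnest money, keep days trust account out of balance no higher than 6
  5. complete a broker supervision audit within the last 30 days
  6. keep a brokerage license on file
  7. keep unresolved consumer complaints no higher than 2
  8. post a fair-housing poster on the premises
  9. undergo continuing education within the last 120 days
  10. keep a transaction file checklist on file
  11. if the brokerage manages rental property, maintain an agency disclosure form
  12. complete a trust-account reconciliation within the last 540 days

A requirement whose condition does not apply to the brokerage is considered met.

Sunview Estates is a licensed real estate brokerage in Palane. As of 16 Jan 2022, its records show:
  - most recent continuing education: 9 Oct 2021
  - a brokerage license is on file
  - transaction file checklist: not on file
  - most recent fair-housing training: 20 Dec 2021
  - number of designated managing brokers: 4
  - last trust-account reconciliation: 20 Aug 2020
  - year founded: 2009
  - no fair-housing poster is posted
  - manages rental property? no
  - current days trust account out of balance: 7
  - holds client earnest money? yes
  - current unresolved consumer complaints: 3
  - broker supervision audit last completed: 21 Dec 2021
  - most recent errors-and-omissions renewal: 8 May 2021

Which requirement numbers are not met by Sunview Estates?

1. errors-and-omissions renewal 253 days ago vs limit 270 → met
2. designated managing brokers 4 ≥ 2 → met
3. fair-housing training 27 days ago vs limit 30 → met
4. condition 'holds client earnest money' holds; days trust account out of balance 7 > 6 → not met
5. broker supervision audit 26 days ago vs limit 30 → met
6. brokerage license present → met
7. unresolved consumer complaints 3 > 2 → not met
8. fair-housing poster absent → not met
9. continuing education 99 days ago vs limit 120 → met
10. transaction file checklist absent → not met
11. condition 'manages rental property' does not hold → requirement n/a → met
12. trust-account reconciliation 514 days ago vs limit 540 → met
Not met: 4, 7, 8, 10

4, 7, 8, 10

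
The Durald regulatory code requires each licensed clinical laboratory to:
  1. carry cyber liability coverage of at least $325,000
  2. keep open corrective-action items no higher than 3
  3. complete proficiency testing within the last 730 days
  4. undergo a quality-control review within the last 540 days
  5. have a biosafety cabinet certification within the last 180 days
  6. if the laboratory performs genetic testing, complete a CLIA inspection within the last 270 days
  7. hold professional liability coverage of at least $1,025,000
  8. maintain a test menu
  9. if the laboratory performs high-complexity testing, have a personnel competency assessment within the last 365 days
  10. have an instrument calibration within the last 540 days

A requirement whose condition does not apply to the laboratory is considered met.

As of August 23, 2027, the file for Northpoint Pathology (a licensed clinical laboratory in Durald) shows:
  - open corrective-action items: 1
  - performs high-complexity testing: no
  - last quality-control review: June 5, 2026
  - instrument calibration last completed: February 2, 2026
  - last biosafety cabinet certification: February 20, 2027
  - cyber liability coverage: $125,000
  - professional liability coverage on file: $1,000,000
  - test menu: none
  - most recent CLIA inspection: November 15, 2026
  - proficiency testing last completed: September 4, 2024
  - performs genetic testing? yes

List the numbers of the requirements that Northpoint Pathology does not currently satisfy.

1. cyber liability coverage $125,000 < $325,000 → not met
2. open corrective-action items 1 ≤ 3 → met
3. proficiency testing 1083 days ago vs limit 730 → not met
4. quality-control review 444 days ago vs limit 540 → met
5. biosafety cabinet certification 184 days ago vs limit 180 → not met
6. condition 'performs genetic testing' holds; CLIA inspection 281 days ago vs limit 270 → not met
7. professional liability coverage $1,000,000 < $1,025,000 → not met
8. test menu absent → not met
9. condition 'performs high-complexity testing' does not hold → requirement n/a → met
10. instrument calibration 567 days ago vs limit 540 → not met
Not met: 1, 3, 5, 6, 7, 8, 10

1, 3, 5, 6, 7, 8, 10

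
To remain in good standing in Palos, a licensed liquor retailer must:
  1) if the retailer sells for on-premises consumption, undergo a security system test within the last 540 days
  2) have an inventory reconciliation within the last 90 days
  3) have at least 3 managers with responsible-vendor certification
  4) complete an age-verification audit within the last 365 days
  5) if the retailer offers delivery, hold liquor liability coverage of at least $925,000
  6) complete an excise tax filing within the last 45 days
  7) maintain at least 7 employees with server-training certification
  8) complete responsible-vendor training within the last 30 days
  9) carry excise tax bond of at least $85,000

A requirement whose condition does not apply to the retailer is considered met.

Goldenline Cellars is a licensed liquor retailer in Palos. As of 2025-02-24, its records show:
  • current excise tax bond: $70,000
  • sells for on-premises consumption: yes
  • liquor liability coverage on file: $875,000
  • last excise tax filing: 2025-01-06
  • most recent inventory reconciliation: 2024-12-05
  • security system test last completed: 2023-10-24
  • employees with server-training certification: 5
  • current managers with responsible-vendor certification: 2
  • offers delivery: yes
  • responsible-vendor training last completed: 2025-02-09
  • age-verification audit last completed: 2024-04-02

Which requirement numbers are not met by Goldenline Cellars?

1. condition 'sells for on-premises consumption' holds; security system test 489 days ago vs limit 540 → met
2. inventory reconciliation 81 days ago vs limit 90 → met
3. managers with responsible-vendor certification 2 < 3 → not met
4. age-verification audit 328 days ago vs limit 365 → met
5. condition 'offers delivery' holds; liquor liability coverage $875,000 < $925,000 → not met
6. excise tax filing 49 days ago vs limit 45 → not met
7. employees with server-training certification 5 < 7 → not met
8. responsible-vendor training 15 days ago vs limit 30 → met
9. excise tax bond $70,000 < $85,000 → not met
Not met: 3, 5, 6, 7, 9

3, 5, 6, 7, 9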